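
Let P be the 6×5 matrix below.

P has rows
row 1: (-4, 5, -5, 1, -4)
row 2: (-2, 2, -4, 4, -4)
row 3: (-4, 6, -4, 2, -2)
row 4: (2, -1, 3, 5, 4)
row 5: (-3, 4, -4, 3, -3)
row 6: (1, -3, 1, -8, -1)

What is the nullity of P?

2

Row reduce to echelon form.
R2 ← R2 − (1/2)·R1: [0, -1/2, -3/2, 7/2, -2]
R3 ← R3 − R1: [0, 1, 1, 1, 2]
R4 ← R4 + (1/2)·R1: [0, 3/2, 1/2, 11/2, 2]
R5 ← R5 − (3/4)·R1: [0, 1/4, -1/4, 9/4, 0]
R6 ← R6 + (1/4)·R1: [0, -7/4, -1/4, -31/4, -2]
R3 ← R3 + (2)·R2: [0, 0, -2, 8, -2]
R4 ← R4 + (3)·R2: [0, 0, -4, 16, -4]
R5 ← R5 + (1/2)·R2: [0, 0, -1, 4, -1]
R6 ← R6 − (7/2)·R2: [0, 0, 5, -20, 5]
R4 ← R4 − (2)·R3: [0, 0, 0, 0, 0]
R5 ← R5 − (1/2)·R3: [0, 0, 0, 0, 0]
R6 ← R6 + (5/2)·R3: [0, 0, 0, 0, 0]
3 nonzero rows, so rank(P) = 3.
P has 5 columns; by rank–nullity, nullity = 5 − 3 = 2.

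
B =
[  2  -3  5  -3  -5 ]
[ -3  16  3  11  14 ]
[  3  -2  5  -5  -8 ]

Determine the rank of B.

3

Row reduce to echelon form.
R2 ← R2 + (3/2)·R1: [0, 23/2, 21/2, 13/2, 13/2]
R3 ← R3 − (3/2)·R1: [0, 5/2, -5/2, -1/2, -1/2]
R3 ← R3 − (5/23)·R2: [0, 0, -110/23, -44/23, -44/23]
Echelon form has 3 nonzero rows, so rank(B) = 3.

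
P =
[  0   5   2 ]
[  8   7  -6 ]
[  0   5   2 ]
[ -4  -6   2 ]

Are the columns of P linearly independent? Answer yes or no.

Row reduce P to echelon form.
Swap R1 ↔ R2
R4 ← R4 + (1/2)·R1: [0, -5/2, -1]
R3 ← R3 − R2: [0, 0, 0]
R4 ← R4 + (1/2)·R2: [0, 0, 0]
2 pivots among 3 columns.
Only 2 < 3 pivot columns, so the columns are linearly dependent.

no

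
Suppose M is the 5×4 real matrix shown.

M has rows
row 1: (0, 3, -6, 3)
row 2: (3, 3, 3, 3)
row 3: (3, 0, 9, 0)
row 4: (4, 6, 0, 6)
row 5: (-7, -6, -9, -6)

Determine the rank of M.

Row reduce to echelon form.
Swap R1 ↔ R2
R3 ← R3 − R1: [0, -3, 6, -3]
R4 ← R4 − (4/3)·R1: [0, 2, -4, 2]
R5 ← R5 + (7/3)·R1: [0, 1, -2, 1]
R3 ← R3 + R2: [0, 0, 0, 0]
R4 ← R4 − (2/3)·R2: [0, 0, 0, 0]
R5 ← R5 − (1/3)·R2: [0, 0, 0, 0]
Echelon form has 2 nonzero rows, so rank(M) = 2.

2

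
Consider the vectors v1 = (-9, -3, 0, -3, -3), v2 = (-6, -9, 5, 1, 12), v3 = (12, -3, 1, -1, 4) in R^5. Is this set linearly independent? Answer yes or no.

Form the matrix with these vectors as rows and row reduce.
R2 ← R2 − (2/3)·R1: [0, -7, 5, 3, 14]
R3 ← R3 + (4/3)·R1: [0, -7, 1, -5, 0]
R3 ← R3 − R2: [0, 0, -4, -8, -14]
3 nonzero rows, so the 3 vectors span a space of dimension 3.
Since 3 = 3, the vectors are linearly independent.

yes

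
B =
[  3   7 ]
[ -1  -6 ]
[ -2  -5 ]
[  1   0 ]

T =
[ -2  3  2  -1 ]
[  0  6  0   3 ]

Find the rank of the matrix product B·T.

First compute BT:
[[ -6,  51,   6,  18],
 [  2, -39,  -2, -17],
 [  4, -36,  -4, -13],
 [ -2,   3,   2,  -1]]
Now row reduce the product.
R2 ← R2 + (1/3)·R1: [0, -22, 0, -11]
R3 ← R3 + (2/3)·R1: [0, -2, 0, -1]
R4 ← R4 − (1/3)·R1: [0, -14, 0, -7]
R3 ← R3 − (1/11)·R2: [0, 0, 0, 0]
R4 ← R4 − (7/11)·R2: [0, 0, 0, 0]
2 nonzero rows, so rank(BT) = 2.

2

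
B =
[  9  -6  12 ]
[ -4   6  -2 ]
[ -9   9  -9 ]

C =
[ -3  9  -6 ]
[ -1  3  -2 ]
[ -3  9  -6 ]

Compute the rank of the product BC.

1

First compute BC:
[[-57, 171, -114],
 [ 12, -36,  24],
 [ 45, -135,  90]]
Now row reduce the product.
R2 ← R2 + (4/19)·R1: [0, 0, 0]
R3 ← R3 + (15/19)·R1: [0, 0, 0]
1 nonzero row, so rank(BC) = 1.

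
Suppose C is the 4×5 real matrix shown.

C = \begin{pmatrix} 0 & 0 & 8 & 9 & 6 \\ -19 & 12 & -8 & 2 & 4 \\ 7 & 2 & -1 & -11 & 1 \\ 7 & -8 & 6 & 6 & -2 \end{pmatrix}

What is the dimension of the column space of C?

Row reduce to echelon form.
Swap R1 ↔ R2
R3 ← R3 + (7/19)·R1: [0, 122/19, -75/19, -195/19, 47/19]
R4 ← R4 + (7/19)·R1: [0, -68/19, 58/19, 128/19, -10/19]
Swap R2 ↔ R3
R4 ← R4 + (34/61)·R2: [0, 0, 52/61, 62/61, 52/61]
R4 ← R4 − (13/122)·R3: [0, 0, 0, 7/122, 13/61]
Echelon form has 4 nonzero rows, so rank(C) = 4.
The column space has dimension equal to the rank: 4.

4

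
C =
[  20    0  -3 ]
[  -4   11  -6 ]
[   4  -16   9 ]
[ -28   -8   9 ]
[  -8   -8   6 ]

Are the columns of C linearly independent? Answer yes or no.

no

Row reduce C to echelon form.
R2 ← R2 + (1/5)·R1: [0, 11, -33/5]
R3 ← R3 − (1/5)·R1: [0, -16, 48/5]
R4 ← R4 + (7/5)·R1: [0, -8, 24/5]
R5 ← R5 + (2/5)·R1: [0, -8, 24/5]
R3 ← R3 + (16/11)·R2: [0, 0, 0]
R4 ← R4 + (8/11)·R2: [0, 0, 0]
R5 ← R5 + (8/11)·R2: [0, 0, 0]
2 pivots among 3 columns.
Only 2 < 3 pivot columns, so the columns are linearly dependent.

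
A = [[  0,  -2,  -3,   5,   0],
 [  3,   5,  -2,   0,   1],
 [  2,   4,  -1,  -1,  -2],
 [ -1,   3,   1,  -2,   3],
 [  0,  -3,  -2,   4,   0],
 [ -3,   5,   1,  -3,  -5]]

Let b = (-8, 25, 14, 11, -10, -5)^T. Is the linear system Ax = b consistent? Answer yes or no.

Row reduce the augmented matrix [A | b].
Swap R1 ↔ R2
R3 ← R3 − (2/3)·R1: [0, 2/3, 1/3, -1, -8/3, -8/3]
R4 ← R4 + (1/3)·R1: [0, 14/3, 1/3, -2, 10/3, 58/3]
R6 ← R6 + R1: [0, 10, -1, -3, -4, 20]
R3 ← R3 + (1/3)·R2: [0, 0, -2/3, 2/3, -8/3, -16/3]
R4 ← R4 + (7/3)·R2: [0, 0, -20/3, 29/3, 10/3, 2/3]
R5 ← R5 − (3/2)·R2: [0, 0, 5/2, -7/2, 0, 2]
R6 ← R6 + (5)·R2: [0, 0, -16, 22, -4, -20]
R4 ← R4 − (10)·R3: [0, 0, 0, 3, 30, 54]
R5 ← R5 + (15/4)·R3: [0, 0, 0, -1, -10, -18]
R6 ← R6 − (24)·R3: [0, 0, 0, 6, 60, 108]
R5 ← R5 + (1/3)·R4: [0, 0, 0, 0, 0, 0]
R6 ← R6 − (2)·R4: [0, 0, 0, 0, 0, 0]
The echelon form has 4 nonzero rows, and every pivot lies in the first 5 columns, so rank(A) = rank([A|b]) = 4.
The system is consistent.

yes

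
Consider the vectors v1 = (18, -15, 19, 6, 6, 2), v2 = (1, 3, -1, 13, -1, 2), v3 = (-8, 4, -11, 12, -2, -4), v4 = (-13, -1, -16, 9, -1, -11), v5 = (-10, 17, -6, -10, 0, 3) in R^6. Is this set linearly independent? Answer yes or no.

Form the matrix with these vectors as rows and row reduce.
R2 ← R2 − (1/18)·R1: [0, 23/6, -37/18, 38/3, -4/3, 17/9]
R3 ← R3 + (4/9)·R1: [0, -8/3, -23/9, 44/3, 2/3, -28/9]
R4 ← R4 + (13/18)·R1: [0, -71/6, -41/18, 40/3, 10/3, -86/9]
R5 ← R5 + (5/9)·R1: [0, 26/3, 41/9, -20/3, 10/3, 37/9]
R3 ← R3 + (16/23)·R2: [0, 0, -275/69, 540/23, -6/23, -124/69]
R4 ← R4 + (71/23)·R2: [0, 0, -595/69, 1206/23, -18/23, -257/69]
R5 ← R5 − (52/23)·R2: [0, 0, 635/69, -812/23, 146/23, -11/69]
R4 ← R4 − (119/55)·R3: [0, 0, 0, 18/11, -12/55, 9/55]
R5 ← R5 + (127/55)·R3: [0, 0, 0, 208/11, 316/55, -237/55]
R5 ← R5 − (104/9)·R4: [0, 0, 0, 0, 124/15, -31/5]
5 nonzero rows, so the 5 vectors span a space of dimension 5.
Since 5 = 5, the vectors are linearly independent.

yes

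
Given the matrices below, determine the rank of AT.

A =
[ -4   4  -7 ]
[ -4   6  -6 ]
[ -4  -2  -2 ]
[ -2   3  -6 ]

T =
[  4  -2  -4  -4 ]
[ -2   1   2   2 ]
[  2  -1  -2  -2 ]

First compute AT:
[[-38,  19,  38,  38],
 [-40,  20,  40,  40],
 [-16,   8,  16,  16],
 [-26,  13,  26,  26]]
Now row reduce the product.
R2 ← R2 − (20/19)·R1: [0, 0, 0, 0]
R3 ← R3 − (8/19)·R1: [0, 0, 0, 0]
R4 ← R4 − (13/19)·R1: [0, 0, 0, 0]
1 nonzero row, so rank(AT) = 1.

1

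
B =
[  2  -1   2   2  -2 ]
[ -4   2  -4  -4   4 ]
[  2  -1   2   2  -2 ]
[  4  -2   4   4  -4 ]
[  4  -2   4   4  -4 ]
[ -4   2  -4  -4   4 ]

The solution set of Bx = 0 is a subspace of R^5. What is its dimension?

4

Row reduce to echelon form.
R2 ← R2 + (2)·R1: [0, 0, 0, 0, 0]
R3 ← R3 − R1: [0, 0, 0, 0, 0]
R4 ← R4 − (2)·R1: [0, 0, 0, 0, 0]
R5 ← R5 − (2)·R1: [0, 0, 0, 0, 0]
R6 ← R6 + (2)·R1: [0, 0, 0, 0, 0]
1 nonzero row, so rank(B) = 1.
B has 5 columns; by rank–nullity, nullity = 5 − 1 = 4.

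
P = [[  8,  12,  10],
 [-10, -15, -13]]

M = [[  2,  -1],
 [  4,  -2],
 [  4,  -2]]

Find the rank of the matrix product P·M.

First compute PM:
[[104, -52],
 [-132,  66]]
Now row reduce the product.
R2 ← R2 + (33/26)·R1: [0, 0]
1 nonzero row, so rank(PM) = 1.

1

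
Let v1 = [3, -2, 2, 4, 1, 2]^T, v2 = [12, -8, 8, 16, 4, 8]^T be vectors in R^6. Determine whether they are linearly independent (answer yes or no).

no

Form the matrix with these vectors as rows and row reduce.
R2 ← R2 − (4)·R1: [0, 0, 0, 0, 0, 0]
1 nonzero row, so the 2 vectors span a space of dimension 1.
Since 1 < 2, the vectors are linearly dependent.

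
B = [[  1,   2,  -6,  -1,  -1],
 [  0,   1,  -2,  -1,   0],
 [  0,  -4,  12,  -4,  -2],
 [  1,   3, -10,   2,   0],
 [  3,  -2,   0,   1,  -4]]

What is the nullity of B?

Row reduce to echelon form.
R4 ← R4 − R1: [0, 1, -4, 3, 1]
R5 ← R5 − (3)·R1: [0, -8, 18, 4, -1]
R3 ← R3 + (4)·R2: [0, 0, 4, -8, -2]
R4 ← R4 − R2: [0, 0, -2, 4, 1]
R5 ← R5 + (8)·R2: [0, 0, 2, -4, -1]
R4 ← R4 + (1/2)·R3: [0, 0, 0, 0, 0]
R5 ← R5 − (1/2)·R3: [0, 0, 0, 0, 0]
3 nonzero rows, so rank(B) = 3.
B has 5 columns; by rank–nullity, nullity = 5 − 3 = 2.

2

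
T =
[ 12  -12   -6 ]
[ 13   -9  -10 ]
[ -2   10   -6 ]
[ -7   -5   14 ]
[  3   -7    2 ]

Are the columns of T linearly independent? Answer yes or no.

Row reduce T to echelon form.
R2 ← R2 − (13/12)·R1: [0, 4, -7/2]
R3 ← R3 + (1/6)·R1: [0, 8, -7]
R4 ← R4 + (7/12)·R1: [0, -12, 21/2]
R5 ← R5 − (1/4)·R1: [0, -4, 7/2]
R3 ← R3 − (2)·R2: [0, 0, 0]
R4 ← R4 + (3)·R2: [0, 0, 0]
R5 ← R5 + R2: [0, 0, 0]
2 pivots among 3 columns.
Only 2 < 3 pivot columns, so the columns are linearly dependent.

no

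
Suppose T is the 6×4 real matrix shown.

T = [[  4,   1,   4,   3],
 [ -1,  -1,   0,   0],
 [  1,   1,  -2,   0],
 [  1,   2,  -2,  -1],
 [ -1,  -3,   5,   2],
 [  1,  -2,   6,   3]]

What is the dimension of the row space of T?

3

Row reduce to echelon form.
R2 ← R2 + (1/4)·R1: [0, -3/4, 1, 3/4]
R3 ← R3 − (1/4)·R1: [0, 3/4, -3, -3/4]
R4 ← R4 − (1/4)·R1: [0, 7/4, -3, -7/4]
R5 ← R5 + (1/4)·R1: [0, -11/4, 6, 11/4]
R6 ← R6 − (1/4)·R1: [0, -9/4, 5, 9/4]
R3 ← R3 + R2: [0, 0, -2, 0]
R4 ← R4 + (7/3)·R2: [0, 0, -2/3, 0]
R5 ← R5 − (11/3)·R2: [0, 0, 7/3, 0]
R6 ← R6 − (3)·R2: [0, 0, 2, 0]
R4 ← R4 − (1/3)·R3: [0, 0, 0, 0]
R5 ← R5 + (7/6)·R3: [0, 0, 0, 0]
R6 ← R6 + R3: [0, 0, 0, 0]
Echelon form has 3 nonzero rows, so rank(T) = 3.
The row space has dimension equal to the rank: 3.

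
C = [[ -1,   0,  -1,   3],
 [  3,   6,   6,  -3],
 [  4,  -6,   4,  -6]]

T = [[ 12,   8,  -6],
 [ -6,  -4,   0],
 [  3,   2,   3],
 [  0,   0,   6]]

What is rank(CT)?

First compute CT:
[[-15, -10,  21],
 [ 18,  12, -18],
 [ 96,  64, -48]]
Now row reduce the product.
R2 ← R2 + (6/5)·R1: [0, 0, 36/5]
R3 ← R3 + (32/5)·R1: [0, 0, 432/5]
R3 ← R3 − (12)·R2: [0, 0, 0]
2 nonzero rows, so rank(CT) = 2.

2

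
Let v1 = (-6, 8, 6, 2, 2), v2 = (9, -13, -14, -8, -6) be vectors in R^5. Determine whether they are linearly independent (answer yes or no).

Form the matrix with these vectors as rows and row reduce.
R2 ← R2 + (3/2)·R1: [0, -1, -5, -5, -3]
2 nonzero rows, so the 2 vectors span a space of dimension 2.
Since 2 = 2, the vectors are linearly independent.

yes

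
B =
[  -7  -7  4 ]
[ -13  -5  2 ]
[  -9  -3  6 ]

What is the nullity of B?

Row reduce to echelon form.
R2 ← R2 − (13/7)·R1: [0, 8, -38/7]
R3 ← R3 − (9/7)·R1: [0, 6, 6/7]
R3 ← R3 − (3/4)·R2: [0, 0, 69/14]
3 nonzero rows, so rank(B) = 3.
B has 3 columns; by rank–nullity, nullity = 3 − 3 = 0.

0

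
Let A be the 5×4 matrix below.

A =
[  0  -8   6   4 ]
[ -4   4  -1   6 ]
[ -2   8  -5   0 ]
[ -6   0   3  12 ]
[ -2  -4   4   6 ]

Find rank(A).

2

Row reduce to echelon form.
Swap R1 ↔ R2
R3 ← R3 − (1/2)·R1: [0, 6, -9/2, -3]
R4 ← R4 − (3/2)·R1: [0, -6, 9/2, 3]
R5 ← R5 − (1/2)·R1: [0, -6, 9/2, 3]
R3 ← R3 + (3/4)·R2: [0, 0, 0, 0]
R4 ← R4 − (3/4)·R2: [0, 0, 0, 0]
R5 ← R5 − (3/4)·R2: [0, 0, 0, 0]
Echelon form has 2 nonzero rows, so rank(A) = 2.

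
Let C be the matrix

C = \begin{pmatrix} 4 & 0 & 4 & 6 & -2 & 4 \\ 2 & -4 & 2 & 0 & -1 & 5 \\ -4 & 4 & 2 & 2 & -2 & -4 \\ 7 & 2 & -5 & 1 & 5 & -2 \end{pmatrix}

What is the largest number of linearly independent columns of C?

Row reduce to echelon form.
R2 ← R2 − (1/2)·R1: [0, -4, 0, -3, 0, 3]
R3 ← R3 + R1: [0, 4, 6, 8, -4, 0]
R4 ← R4 − (7/4)·R1: [0, 2, -12, -19/2, 17/2, -9]
R3 ← R3 + R2: [0, 0, 6, 5, -4, 3]
R4 ← R4 + (1/2)·R2: [0, 0, -12, -11, 17/2, -15/2]
R4 ← R4 + (2)·R3: [0, 0, 0, -1, 1/2, -3/2]
Echelon form has 4 nonzero rows, so rank(C) = 4.
The rank gives the maximum number of linearly independent columns: 4.

4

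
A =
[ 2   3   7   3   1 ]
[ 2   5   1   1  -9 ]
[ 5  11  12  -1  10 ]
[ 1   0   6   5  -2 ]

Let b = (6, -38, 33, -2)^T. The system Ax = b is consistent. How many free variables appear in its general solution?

Row reduce the augmented matrix [A | b].
R2 ← R2 − R1: [0, 2, -6, -2, -10, -44]
R3 ← R3 − (5/2)·R1: [0, 7/2, -11/2, -17/2, 15/2, 18]
R4 ← R4 − (1/2)·R1: [0, -3/2, 5/2, 7/2, -5/2, -5]
R3 ← R3 − (7/4)·R2: [0, 0, 5, -5, 25, 95]
R4 ← R4 + (3/4)·R2: [0, 0, -2, 2, -10, -38]
R4 ← R4 + (2/5)·R3: [0, 0, 0, 0, 0, 0]
The echelon form has 3 nonzero rows, and every pivot lies in the first 5 columns, so rank(A) = rank([A|b]) = 3.
The system is consistent.
Free variables = (unknowns) − (rank) = 5 − 3 = 2.

2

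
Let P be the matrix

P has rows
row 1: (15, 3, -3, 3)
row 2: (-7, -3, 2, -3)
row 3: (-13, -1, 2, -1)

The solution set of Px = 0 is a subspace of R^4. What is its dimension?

Row reduce to echelon form.
R2 ← R2 + (7/15)·R1: [0, -8/5, 3/5, -8/5]
R3 ← R3 + (13/15)·R1: [0, 8/5, -3/5, 8/5]
R3 ← R3 + R2: [0, 0, 0, 0]
2 nonzero rows, so rank(P) = 2.
P has 4 columns; by rank–nullity, nullity = 4 − 2 = 2.

2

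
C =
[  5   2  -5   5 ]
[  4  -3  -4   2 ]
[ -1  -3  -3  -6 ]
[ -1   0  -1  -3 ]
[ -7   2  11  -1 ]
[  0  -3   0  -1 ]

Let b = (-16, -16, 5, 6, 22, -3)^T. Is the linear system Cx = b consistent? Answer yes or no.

Row reduce the augmented matrix [C | b].
R2 ← R2 − (4/5)·R1: [0, -23/5, 0, -2, -16/5]
R3 ← R3 + (1/5)·R1: [0, -13/5, -4, -5, 9/5]
R4 ← R4 + (1/5)·R1: [0, 2/5, -2, -2, 14/5]
R5 ← R5 + (7/5)·R1: [0, 24/5, 4, 6, -2/5]
R3 ← R3 − (13/23)·R2: [0, 0, -4, -89/23, 83/23]
R4 ← R4 + (2/23)·R2: [0, 0, -2, -50/23, 58/23]
R5 ← R5 + (24/23)·R2: [0, 0, 4, 90/23, -86/23]
R6 ← R6 − (15/23)·R2: [0, 0, 0, 7/23, -21/23]
R4 ← R4 − (1/2)·R3: [0, 0, 0, -11/46, 33/46]
R5 ← R5 + R3: [0, 0, 0, 1/23, -3/23]
R5 ← R5 + (2/11)·R4: [0, 0, 0, 0, 0]
R6 ← R6 + (14/11)·R4: [0, 0, 0, 0, 0]
The echelon form has 4 nonzero rows, and every pivot lies in the first 4 columns, so rank(C) = rank([C|b]) = 4.
The system is consistent.

yes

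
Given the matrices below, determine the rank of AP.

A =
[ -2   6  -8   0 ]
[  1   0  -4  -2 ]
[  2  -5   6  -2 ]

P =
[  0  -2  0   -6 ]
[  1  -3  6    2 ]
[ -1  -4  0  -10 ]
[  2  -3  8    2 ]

First compute AP:
[[ 14,  18,  36, 104],
 [  0,  20, -16,  30],
 [-15,  -7, -46, -86]]
Now row reduce the product.
R3 ← R3 + (15/14)·R1: [0, 86/7, -52/7, 178/7]
R3 ← R3 − (43/70)·R2: [0, 0, 12/5, 7]
3 nonzero rows, so rank(AP) = 3.

3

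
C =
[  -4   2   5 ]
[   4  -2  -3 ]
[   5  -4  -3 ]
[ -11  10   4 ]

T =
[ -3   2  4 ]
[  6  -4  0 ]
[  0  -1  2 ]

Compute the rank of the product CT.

3

First compute CT:
[[ 24, -21,  -6],
 [-24,  19,  10],
 [-39,  29,  14],
 [ 93, -66, -36]]
Now row reduce the product.
R2 ← R2 + R1: [0, -2, 4]
R3 ← R3 + (13/8)·R1: [0, -41/8, 17/4]
R4 ← R4 − (31/8)·R1: [0, 123/8, -51/4]
R3 ← R3 − (41/16)·R2: [0, 0, -6]
R4 ← R4 + (123/16)·R2: [0, 0, 18]
R4 ← R4 + (3)·R3: [0, 0, 0]
3 nonzero rows, so rank(CT) = 3.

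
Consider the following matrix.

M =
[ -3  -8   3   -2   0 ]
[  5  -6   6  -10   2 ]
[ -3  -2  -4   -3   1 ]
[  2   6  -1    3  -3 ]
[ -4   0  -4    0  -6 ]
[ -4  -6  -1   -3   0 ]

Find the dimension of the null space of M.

Row reduce to echelon form.
R2 ← R2 + (5/3)·R1: [0, -58/3, 11, -40/3, 2]
R3 ← R3 − R1: [0, 6, -7, -1, 1]
R4 ← R4 + (2/3)·R1: [0, 2/3, 1, 5/3, -3]
R5 ← R5 − (4/3)·R1: [0, 32/3, -8, 8/3, -6]
R6 ← R6 − (4/3)·R1: [0, 14/3, -5, -1/3, 0]
R3 ← R3 + (9/29)·R2: [0, 0, -104/29, -149/29, 47/29]
R4 ← R4 + (1/29)·R2: [0, 0, 40/29, 35/29, -85/29]
R5 ← R5 + (16/29)·R2: [0, 0, -56/29, -136/29, -142/29]
R6 ← R6 + (7/29)·R2: [0, 0, -68/29, -103/29, 14/29]
R4 ← R4 + (5/13)·R3: [0, 0, 0, -10/13, -30/13]
R5 ← R5 − (7/13)·R3: [0, 0, 0, -25/13, -75/13]
R6 ← R6 − (17/26)·R3: [0, 0, 0, -5/26, -15/26]
R5 ← R5 − (5/2)·R4: [0, 0, 0, 0, 0]
R6 ← R6 − (1/4)·R4: [0, 0, 0, 0, 0]
4 nonzero rows, so rank(M) = 4.
M has 5 columns; by rank–nullity, nullity = 5 − 4 = 1.

1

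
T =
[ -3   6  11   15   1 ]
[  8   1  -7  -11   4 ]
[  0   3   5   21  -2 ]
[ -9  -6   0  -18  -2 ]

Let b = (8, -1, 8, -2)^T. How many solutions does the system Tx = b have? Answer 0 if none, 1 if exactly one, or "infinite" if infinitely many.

Row reduce the augmented matrix [T | b].
R2 ← R2 + (8/3)·R1: [0, 17, 67/3, 29, 20/3, 61/3]
R4 ← R4 − (3)·R1: [0, -24, -33, -63, -5, -26]
R3 ← R3 − (3/17)·R2: [0, 0, 18/17, 270/17, -54/17, 75/17]
R4 ← R4 + (24/17)·R2: [0, 0, -25/17, -375/17, 75/17, 46/17]
R4 ← R4 + (25/18)·R3: [0, 0, 0, 0, 0, 53/6]
The echelon form has 4 nonzero rows; the last pivot sits in the augmented column, so rank(T) = 3 but rank([T|b]) = 4.
Since the ranks differ, the system is inconsistent.
It has no solutions.

0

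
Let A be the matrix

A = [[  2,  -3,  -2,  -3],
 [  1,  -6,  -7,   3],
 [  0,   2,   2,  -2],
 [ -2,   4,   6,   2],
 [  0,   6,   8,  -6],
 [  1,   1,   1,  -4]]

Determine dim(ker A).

Row reduce to echelon form.
R2 ← R2 − (1/2)·R1: [0, -9/2, -6, 9/2]
R4 ← R4 + R1: [0, 1, 4, -1]
R6 ← R6 − (1/2)·R1: [0, 5/2, 2, -5/2]
R3 ← R3 + (4/9)·R2: [0, 0, -2/3, 0]
R4 ← R4 + (2/9)·R2: [0, 0, 8/3, 0]
R5 ← R5 + (4/3)·R2: [0, 0, 0, 0]
R6 ← R6 + (5/9)·R2: [0, 0, -4/3, 0]
R4 ← R4 + (4)·R3: [0, 0, 0, 0]
R6 ← R6 − (2)·R3: [0, 0, 0, 0]
3 nonzero rows, so rank(A) = 3.
A has 4 columns; by rank–nullity, nullity = 4 − 3 = 1.

1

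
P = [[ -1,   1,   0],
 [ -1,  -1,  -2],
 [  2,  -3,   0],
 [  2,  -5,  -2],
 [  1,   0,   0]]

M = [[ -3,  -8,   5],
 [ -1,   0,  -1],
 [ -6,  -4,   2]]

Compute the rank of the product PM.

First compute PM:
[[  2,   8,  -6],
 [ 16,  16,  -8],
 [ -3, -16,  13],
 [ 11,  -8,  11],
 [ -3,  -8,   5]]
Now row reduce the product.
R2 ← R2 − (8)·R1: [0, -48, 40]
R3 ← R3 + (3/2)·R1: [0, -4, 4]
R4 ← R4 − (11/2)·R1: [0, -52, 44]
R5 ← R5 + (3/2)·R1: [0, 4, -4]
R3 ← R3 − (1/12)·R2: [0, 0, 2/3]
R4 ← R4 − (13/12)·R2: [0, 0, 2/3]
R5 ← R5 + (1/12)·R2: [0, 0, -2/3]
R4 ← R4 − R3: [0, 0, 0]
R5 ← R5 + R3: [0, 0, 0]
3 nonzero rows, so rank(PM) = 3.

3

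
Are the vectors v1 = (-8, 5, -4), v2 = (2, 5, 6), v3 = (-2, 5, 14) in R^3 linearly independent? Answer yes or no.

yes

Form the matrix with these vectors as rows and row reduce.
R2 ← R2 + (1/4)·R1: [0, 25/4, 5]
R3 ← R3 − (1/4)·R1: [0, 15/4, 15]
R3 ← R3 − (3/5)·R2: [0, 0, 12]
3 nonzero rows, so the 3 vectors span a space of dimension 3.
Since 3 = 3, the vectors are linearly independent.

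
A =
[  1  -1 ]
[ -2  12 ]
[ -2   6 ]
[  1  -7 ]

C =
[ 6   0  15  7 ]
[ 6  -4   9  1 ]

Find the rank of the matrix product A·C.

First compute AC:
[[  0,   4,   6,   6],
 [ 60, -48,  78,  -2],
 [ 24, -24,  24,  -8],
 [-36,  28, -48,   0]]
Now row reduce the product.
Swap R1 ↔ R2
R3 ← R3 − (2/5)·R1: [0, -24/5, -36/5, -36/5]
R4 ← R4 + (3/5)·R1: [0, -4/5, -6/5, -6/5]
R3 ← R3 + (6/5)·R2: [0, 0, 0, 0]
R4 ← R4 + (1/5)·R2: [0, 0, 0, 0]
2 nonzero rows, so rank(AC) = 2.

2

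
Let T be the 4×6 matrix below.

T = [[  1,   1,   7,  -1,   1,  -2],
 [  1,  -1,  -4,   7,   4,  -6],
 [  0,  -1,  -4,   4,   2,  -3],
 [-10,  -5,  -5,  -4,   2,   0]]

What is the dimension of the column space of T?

4

Row reduce to echelon form.
R2 ← R2 − R1: [0, -2, -11, 8, 3, -4]
R4 ← R4 + (10)·R1: [0, 5, 65, -14, 12, -20]
R3 ← R3 − (1/2)·R2: [0, 0, 3/2, 0, 1/2, -1]
R4 ← R4 + (5/2)·R2: [0, 0, 75/2, 6, 39/2, -30]
R4 ← R4 − (25)·R3: [0, 0, 0, 6, 7, -5]
Echelon form has 4 nonzero rows, so rank(T) = 4.
The column space has dimension equal to the rank: 4.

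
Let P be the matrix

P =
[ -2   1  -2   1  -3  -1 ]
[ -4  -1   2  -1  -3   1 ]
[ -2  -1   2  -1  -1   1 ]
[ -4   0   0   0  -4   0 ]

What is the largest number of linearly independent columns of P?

2

Row reduce to echelon form.
R2 ← R2 − (2)·R1: [0, -3, 6, -3, 3, 3]
R3 ← R3 − R1: [0, -2, 4, -2, 2, 2]
R4 ← R4 − (2)·R1: [0, -2, 4, -2, 2, 2]
R3 ← R3 − (2/3)·R2: [0, 0, 0, 0, 0, 0]
R4 ← R4 − (2/3)·R2: [0, 0, 0, 0, 0, 0]
Echelon form has 2 nonzero rows, so rank(P) = 2.
The rank gives the maximum number of linearly independent columns: 2.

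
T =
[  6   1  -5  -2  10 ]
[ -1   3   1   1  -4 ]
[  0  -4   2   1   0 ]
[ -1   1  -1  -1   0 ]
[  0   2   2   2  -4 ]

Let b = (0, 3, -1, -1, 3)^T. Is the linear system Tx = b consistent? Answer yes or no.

no

Row reduce the augmented matrix [T | b].
R2 ← R2 + (1/6)·R1: [0, 19/6, 1/6, 2/3, -7/3, 3]
R4 ← R4 + (1/6)·R1: [0, 7/6, -11/6, -4/3, 5/3, -1]
R3 ← R3 + (24/19)·R2: [0, 0, 42/19, 35/19, -56/19, 53/19]
R4 ← R4 − (7/19)·R2: [0, 0, -36/19, -30/19, 48/19, -40/19]
R5 ← R5 − (12/19)·R2: [0, 0, 36/19, 30/19, -48/19, 21/19]
R4 ← R4 + (6/7)·R3: [0, 0, 0, 0, 0, 2/7]
R5 ← R5 − (6/7)·R3: [0, 0, 0, 0, 0, -9/7]
R5 ← R5 + (9/2)·R4: [0, 0, 0, 0, 0, 0]
The echelon form has 4 nonzero rows; the last pivot sits in the augmented column, so rank(T) = 3 but rank([T|b]) = 4.
Since the ranks differ, the system is inconsistent.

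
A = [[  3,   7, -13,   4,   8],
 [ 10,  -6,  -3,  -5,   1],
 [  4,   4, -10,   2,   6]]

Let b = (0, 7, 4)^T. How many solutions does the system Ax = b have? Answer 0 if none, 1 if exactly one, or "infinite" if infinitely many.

0

Row reduce the augmented matrix [A | b].
R2 ← R2 − (10/3)·R1: [0, -88/3, 121/3, -55/3, -77/3, 7]
R3 ← R3 − (4/3)·R1: [0, -16/3, 22/3, -10/3, -14/3, 4]
R3 ← R3 − (2/11)·R2: [0, 0, 0, 0, 0, 30/11]
The echelon form has 3 nonzero rows; the last pivot sits in the augmented column, so rank(A) = 2 but rank([A|b]) = 3.
Since the ranks differ, the system is inconsistent.
It has no solutions.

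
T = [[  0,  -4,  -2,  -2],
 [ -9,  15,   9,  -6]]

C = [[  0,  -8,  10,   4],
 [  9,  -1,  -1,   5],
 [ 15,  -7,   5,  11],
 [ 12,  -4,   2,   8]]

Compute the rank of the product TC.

2

First compute TC:
[[-90,  26, -10, -58],
 [198,  18, -72,  90]]
Now row reduce the product.
R2 ← R2 + (11/5)·R1: [0, 376/5, -94, -188/5]
2 nonzero rows, so rank(TC) = 2.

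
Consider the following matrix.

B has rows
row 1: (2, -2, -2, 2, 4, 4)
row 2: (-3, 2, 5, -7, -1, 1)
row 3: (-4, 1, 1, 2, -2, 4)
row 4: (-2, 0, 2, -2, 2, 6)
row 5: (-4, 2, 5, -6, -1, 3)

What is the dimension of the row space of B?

3

Row reduce to echelon form.
R2 ← R2 + (3/2)·R1: [0, -1, 2, -4, 5, 7]
R3 ← R3 + (2)·R1: [0, -3, -3, 6, 6, 12]
R4 ← R4 + R1: [0, -2, 0, 0, 6, 10]
R5 ← R5 + (2)·R1: [0, -2, 1, -2, 7, 11]
R3 ← R3 − (3)·R2: [0, 0, -9, 18, -9, -9]
R4 ← R4 − (2)·R2: [0, 0, -4, 8, -4, -4]
R5 ← R5 − (2)·R2: [0, 0, -3, 6, -3, -3]
R4 ← R4 − (4/9)·R3: [0, 0, 0, 0, 0, 0]
R5 ← R5 − (1/3)·R3: [0, 0, 0, 0, 0, 0]
Echelon form has 3 nonzero rows, so rank(B) = 3.
The row space has dimension equal to the rank: 3.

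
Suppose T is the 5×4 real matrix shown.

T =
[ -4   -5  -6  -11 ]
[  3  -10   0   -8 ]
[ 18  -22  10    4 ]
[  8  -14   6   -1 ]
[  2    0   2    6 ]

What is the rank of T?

4

Row reduce to echelon form.
R2 ← R2 + (3/4)·R1: [0, -55/4, -9/2, -65/4]
R3 ← R3 + (9/2)·R1: [0, -89/2, -17, -91/2]
R4 ← R4 + (2)·R1: [0, -24, -6, -23]
R5 ← R5 + (1/2)·R1: [0, -5/2, -1, 1/2]
R3 ← R3 − (178/55)·R2: [0, 0, -134/55, 78/11]
R4 ← R4 − (96/55)·R2: [0, 0, 102/55, 59/11]
R5 ← R5 − (2/11)·R2: [0, 0, -2/11, 38/11]
R4 ← R4 + (51/67)·R3: [0, 0, 0, 721/67]
R5 ← R5 − (5/67)·R3: [0, 0, 0, 196/67]
R5 ← R5 − (28/103)·R4: [0, 0, 0, 0]
Echelon form has 4 nonzero rows, so rank(T) = 4.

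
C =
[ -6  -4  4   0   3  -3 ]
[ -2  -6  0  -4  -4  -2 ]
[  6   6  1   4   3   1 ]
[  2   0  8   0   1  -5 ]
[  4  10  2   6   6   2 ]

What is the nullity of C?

Row reduce to echelon form.
R2 ← R2 − (1/3)·R1: [0, -14/3, -4/3, -4, -5, -1]
R3 ← R3 + R1: [0, 2, 5, 4, 6, -2]
R4 ← R4 + (1/3)·R1: [0, -4/3, 28/3, 0, 2, -6]
R5 ← R5 + (2/3)·R1: [0, 22/3, 14/3, 6, 8, 0]
R3 ← R3 + (3/7)·R2: [0, 0, 31/7, 16/7, 27/7, -17/7]
R4 ← R4 − (2/7)·R2: [0, 0, 68/7, 8/7, 24/7, -40/7]
R5 ← R5 + (11/7)·R2: [0, 0, 18/7, -2/7, 1/7, -11/7]
R4 ← R4 − (68/31)·R3: [0, 0, 0, -120/31, -156/31, -12/31]
R5 ← R5 − (18/31)·R3: [0, 0, 0, -50/31, -65/31, -5/31]
R5 ← R5 − (5/12)·R4: [0, 0, 0, 0, 0, 0]
4 nonzero rows, so rank(C) = 4.
C has 6 columns; by rank–nullity, nullity = 6 − 4 = 2.

2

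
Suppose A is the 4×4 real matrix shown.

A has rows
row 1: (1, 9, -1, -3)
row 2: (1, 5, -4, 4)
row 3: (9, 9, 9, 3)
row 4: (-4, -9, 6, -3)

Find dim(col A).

Row reduce to echelon form.
R2 ← R2 − R1: [0, -4, -3, 7]
R3 ← R3 − (9)·R1: [0, -72, 18, 30]
R4 ← R4 + (4)·R1: [0, 27, 2, -15]
R3 ← R3 − (18)·R2: [0, 0, 72, -96]
R4 ← R4 + (27/4)·R2: [0, 0, -73/4, 129/4]
R4 ← R4 + (73/288)·R3: [0, 0, 0, 95/12]
Echelon form has 4 nonzero rows, so rank(A) = 4.
The column space has dimension equal to the rank: 4.

4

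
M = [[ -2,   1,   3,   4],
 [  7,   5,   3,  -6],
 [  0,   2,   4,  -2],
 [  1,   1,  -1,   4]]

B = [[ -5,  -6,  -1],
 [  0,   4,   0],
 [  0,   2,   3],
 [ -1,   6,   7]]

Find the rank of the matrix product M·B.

First compute MB:
[[  6,  46,  39],
 [-29, -52, -40],
 [  2,   4,  -2],
 [ -9,  20,  24]]
Now row reduce the product.
R2 ← R2 + (29/6)·R1: [0, 511/3, 297/2]
R3 ← R3 − (1/3)·R1: [0, -34/3, -15]
R4 ← R4 + (3/2)·R1: [0, 89, 165/2]
R3 ← R3 + (34/511)·R2: [0, 0, -2616/511]
R4 ← R4 − (267/511)·R2: [0, 0, 2508/511]
R4 ← R4 + (209/218)·R3: [0, 0, 0]
3 nonzero rows, so rank(MB) = 3.

3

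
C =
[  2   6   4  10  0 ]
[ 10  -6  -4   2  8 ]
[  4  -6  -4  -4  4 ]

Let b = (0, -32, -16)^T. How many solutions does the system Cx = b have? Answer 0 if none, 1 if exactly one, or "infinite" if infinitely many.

Row reduce the augmented matrix [C | b].
R2 ← R2 − (5)·R1: [0, -36, -24, -48, 8, -32]
R3 ← R3 − (2)·R1: [0, -18, -12, -24, 4, -16]
R3 ← R3 − (1/2)·R2: [0, 0, 0, 0, 0, 0]
The echelon form has 2 nonzero rows, and every pivot lies in the first 5 columns, so rank(C) = rank([C|b]) = 2.
The system is consistent.
rank = 2 < 5 unknowns, so there are infinitely many solutions.

infinite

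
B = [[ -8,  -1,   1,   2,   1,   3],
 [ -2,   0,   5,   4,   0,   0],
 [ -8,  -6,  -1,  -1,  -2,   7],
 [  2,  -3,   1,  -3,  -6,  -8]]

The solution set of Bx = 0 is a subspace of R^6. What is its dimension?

2

Row reduce to echelon form.
R2 ← R2 − (1/4)·R1: [0, 1/4, 19/4, 7/2, -1/4, -3/4]
R3 ← R3 − R1: [0, -5, -2, -3, -3, 4]
R4 ← R4 + (1/4)·R1: [0, -13/4, 5/4, -5/2, -23/4, -29/4]
R3 ← R3 + (20)·R2: [0, 0, 93, 67, -8, -11]
R4 ← R4 + (13)·R2: [0, 0, 63, 43, -9, -17]
R4 ← R4 − (21/31)·R3: [0, 0, 0, -74/31, -111/31, -296/31]
4 nonzero rows, so rank(B) = 4.
B has 6 columns; by rank–nullity, nullity = 6 − 4 = 2.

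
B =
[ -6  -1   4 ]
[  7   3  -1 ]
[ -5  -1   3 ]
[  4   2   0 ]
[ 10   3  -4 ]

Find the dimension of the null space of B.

1

Row reduce to echelon form.
R2 ← R2 + (7/6)·R1: [0, 11/6, 11/3]
R3 ← R3 − (5/6)·R1: [0, -1/6, -1/3]
R4 ← R4 + (2/3)·R1: [0, 4/3, 8/3]
R5 ← R5 + (5/3)·R1: [0, 4/3, 8/3]
R3 ← R3 + (1/11)·R2: [0, 0, 0]
R4 ← R4 − (8/11)·R2: [0, 0, 0]
R5 ← R5 − (8/11)·R2: [0, 0, 0]
2 nonzero rows, so rank(B) = 2.
B has 3 columns; by rank–nullity, nullity = 3 − 2 = 1.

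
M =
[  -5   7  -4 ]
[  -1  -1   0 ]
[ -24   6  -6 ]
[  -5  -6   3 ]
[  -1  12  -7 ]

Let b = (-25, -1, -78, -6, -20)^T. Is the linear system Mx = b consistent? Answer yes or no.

Row reduce the augmented matrix [M | b].
R2 ← R2 − (1/5)·R1: [0, -12/5, 4/5, 4]
R3 ← R3 − (24/5)·R1: [0, -138/5, 66/5, 42]
R4 ← R4 − R1: [0, -13, 7, 19]
R5 ← R5 − (1/5)·R1: [0, 53/5, -31/5, -15]
R3 ← R3 − (23/2)·R2: [0, 0, 4, -4]
R4 ← R4 − (65/12)·R2: [0, 0, 8/3, -8/3]
R5 ← R5 + (53/12)·R2: [0, 0, -8/3, 8/3]
R4 ← R4 − (2/3)·R3: [0, 0, 0, 0]
R5 ← R5 + (2/3)·R3: [0, 0, 0, 0]
The echelon form has 3 nonzero rows, and every pivot lies in the first 3 columns, so rank(M) = rank([M|b]) = 3.
The system is consistent.

yes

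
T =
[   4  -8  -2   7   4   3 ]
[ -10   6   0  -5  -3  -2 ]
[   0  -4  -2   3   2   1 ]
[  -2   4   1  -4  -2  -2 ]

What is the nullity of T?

Row reduce to echelon form.
R2 ← R2 + (5/2)·R1: [0, -14, -5, 25/2, 7, 11/2]
R4 ← R4 + (1/2)·R1: [0, 0, 0, -1/2, 0, -1/2]
R3 ← R3 − (2/7)·R2: [0, 0, -4/7, -4/7, 0, -4/7]
4 nonzero rows, so rank(T) = 4.
T has 6 columns; by rank–nullity, nullity = 6 − 4 = 2.

2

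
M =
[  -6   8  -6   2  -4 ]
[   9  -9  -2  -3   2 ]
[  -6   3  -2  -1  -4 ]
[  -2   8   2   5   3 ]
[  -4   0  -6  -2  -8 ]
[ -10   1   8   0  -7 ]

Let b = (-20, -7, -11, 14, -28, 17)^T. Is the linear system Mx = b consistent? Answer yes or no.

Row reduce the augmented matrix [M | b].
R2 ← R2 + (3/2)·R1: [0, 3, -11, 0, -4, -37]
R3 ← R3 − R1: [0, -5, 4, -3, 0, 9]
R4 ← R4 − (1/3)·R1: [0, 16/3, 4, 13/3, 13/3, 62/3]
R5 ← R5 − (2/3)·R1: [0, -16/3, -2, -10/3, -16/3, -44/3]
R6 ← R6 − (5/3)·R1: [0, -37/3, 18, -10/3, -1/3, 151/3]
R3 ← R3 + (5/3)·R2: [0, 0, -43/3, -3, -20/3, -158/3]
R4 ← R4 − (16/9)·R2: [0, 0, 212/9, 13/3, 103/9, 778/9]
R5 ← R5 + (16/9)·R2: [0, 0, -194/9, -10/3, -112/9, -724/9]
R6 ← R6 + (37/9)·R2: [0, 0, -245/9, -10/3, -151/9, -916/9]
R4 ← R4 + (212/129)·R3: [0, 0, 0, -77/129, 21/43, -14/129]
R5 ← R5 − (194/129)·R3: [0, 0, 0, 152/129, -104/43, -160/129]
R6 ← R6 − (245/129)·R3: [0, 0, 0, 305/129, -177/43, -226/129]
R5 ← R5 + (152/77)·R4: [0, 0, 0, 0, -16/11, -16/11]
R6 ← R6 + (305/77)·R4: [0, 0, 0, 0, -24/11, -24/11]
R6 ← R6 − (3/2)·R5: [0, 0, 0, 0, 0, 0]
The echelon form has 5 nonzero rows, and every pivot lies in the first 5 columns, so rank(M) = rank([M|b]) = 5.
The system is consistent.

yes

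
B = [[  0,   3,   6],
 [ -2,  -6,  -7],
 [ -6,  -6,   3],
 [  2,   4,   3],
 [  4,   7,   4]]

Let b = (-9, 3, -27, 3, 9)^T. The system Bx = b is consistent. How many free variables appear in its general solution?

Row reduce the augmented matrix [B | b].
Swap R1 ↔ R2
R3 ← R3 − (3)·R1: [0, 12, 24, -36]
R4 ← R4 + R1: [0, -2, -4, 6]
R5 ← R5 + (2)·R1: [0, -5, -10, 15]
R3 ← R3 − (4)·R2: [0, 0, 0, 0]
R4 ← R4 + (2/3)·R2: [0, 0, 0, 0]
R5 ← R5 + (5/3)·R2: [0, 0, 0, 0]
The echelon form has 2 nonzero rows, and every pivot lies in the first 3 columns, so rank(B) = rank([B|b]) = 2.
The system is consistent.
Free variables = (unknowns) − (rank) = 3 − 2 = 1.

1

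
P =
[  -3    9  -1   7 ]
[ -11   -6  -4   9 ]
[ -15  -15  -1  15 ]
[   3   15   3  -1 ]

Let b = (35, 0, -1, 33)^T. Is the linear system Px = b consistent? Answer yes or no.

Row reduce the augmented matrix [P | b].
R2 ← R2 − (11/3)·R1: [0, -39, -1/3, -50/3, -385/3]
R3 ← R3 − (5)·R1: [0, -60, 4, -20, -176]
R4 ← R4 + R1: [0, 24, 2, 6, 68]
R3 ← R3 − (20/13)·R2: [0, 0, 176/39, 220/39, 836/39]
R4 ← R4 + (8/13)·R2: [0, 0, 70/39, -166/39, -428/39]
R4 ← R4 − (35/88)·R3: [0, 0, 0, -13/2, -39/2]
The echelon form has 4 nonzero rows, and every pivot lies in the first 4 columns, so rank(P) = rank([P|b]) = 4.
The system is consistent.

yes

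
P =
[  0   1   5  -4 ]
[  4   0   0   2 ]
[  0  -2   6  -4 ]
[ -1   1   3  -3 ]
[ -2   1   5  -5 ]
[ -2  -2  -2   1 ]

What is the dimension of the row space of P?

Row reduce to echelon form.
Swap R1 ↔ R2
R4 ← R4 + (1/4)·R1: [0, 1, 3, -5/2]
R5 ← R5 + (1/2)·R1: [0, 1, 5, -4]
R6 ← R6 + (1/2)·R1: [0, -2, -2, 2]
R3 ← R3 + (2)·R2: [0, 0, 16, -12]
R4 ← R4 − R2: [0, 0, -2, 3/2]
R5 ← R5 − R2: [0, 0, 0, 0]
R6 ← R6 + (2)·R2: [0, 0, 8, -6]
R4 ← R4 + (1/8)·R3: [0, 0, 0, 0]
R6 ← R6 − (1/2)·R3: [0, 0, 0, 0]
Echelon form has 3 nonzero rows, so rank(P) = 3.
The row space has dimension equal to the rank: 3.

3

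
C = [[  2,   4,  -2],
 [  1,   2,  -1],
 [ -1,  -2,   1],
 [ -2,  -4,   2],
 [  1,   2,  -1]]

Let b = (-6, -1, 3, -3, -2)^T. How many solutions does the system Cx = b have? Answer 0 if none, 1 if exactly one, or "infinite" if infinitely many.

Row reduce the augmented matrix [C | b].
R2 ← R2 − (1/2)·R1: [0, 0, 0, 2]
R3 ← R3 + (1/2)·R1: [0, 0, 0, 0]
R4 ← R4 + R1: [0, 0, 0, -9]
R5 ← R5 − (1/2)·R1: [0, 0, 0, 1]
R4 ← R4 + (9/2)·R2: [0, 0, 0, 0]
R5 ← R5 − (1/2)·R2: [0, 0, 0, 0]
The echelon form has 2 nonzero rows; the last pivot sits in the augmented column, so rank(C) = 1 but rank([C|b]) = 2.
Since the ranks differ, the system is inconsistent.
It has no solutions.

0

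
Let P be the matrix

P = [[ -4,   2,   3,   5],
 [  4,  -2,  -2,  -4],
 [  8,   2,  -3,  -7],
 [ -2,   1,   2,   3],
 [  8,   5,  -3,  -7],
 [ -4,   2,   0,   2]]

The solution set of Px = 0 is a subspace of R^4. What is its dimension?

Row reduce to echelon form.
R2 ← R2 + R1: [0, 0, 1, 1]
R3 ← R3 + (2)·R1: [0, 6, 3, 3]
R4 ← R4 − (1/2)·R1: [0, 0, 1/2, 1/2]
R5 ← R5 + (2)·R1: [0, 9, 3, 3]
R6 ← R6 − R1: [0, 0, -3, -3]
Swap R2 ↔ R3
R5 ← R5 − (3/2)·R2: [0, 0, -3/2, -3/2]
R4 ← R4 − (1/2)·R3: [0, 0, 0, 0]
R5 ← R5 + (3/2)·R3: [0, 0, 0, 0]
R6 ← R6 + (3)·R3: [0, 0, 0, 0]
3 nonzero rows, so rank(P) = 3.
P has 4 columns; by rank–nullity, nullity = 4 − 3 = 1.

1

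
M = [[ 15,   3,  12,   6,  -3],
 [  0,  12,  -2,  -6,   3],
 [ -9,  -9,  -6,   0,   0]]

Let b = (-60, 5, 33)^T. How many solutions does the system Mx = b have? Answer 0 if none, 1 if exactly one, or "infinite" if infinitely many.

infinite

Row reduce the augmented matrix [M | b].
R3 ← R3 + (3/5)·R1: [0, -36/5, 6/5, 18/5, -9/5, -3]
R3 ← R3 + (3/5)·R2: [0, 0, 0, 0, 0, 0]
The echelon form has 2 nonzero rows, and every pivot lies in the first 5 columns, so rank(M) = rank([M|b]) = 2.
The system is consistent.
rank = 2 < 5 unknowns, so there are infinitely many solutions.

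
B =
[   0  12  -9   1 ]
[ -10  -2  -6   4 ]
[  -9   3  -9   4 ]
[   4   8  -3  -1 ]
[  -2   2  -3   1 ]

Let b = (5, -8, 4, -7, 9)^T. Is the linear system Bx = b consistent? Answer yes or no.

Row reduce the augmented matrix [B | b].
Swap R1 ↔ R2
R3 ← R3 − (9/10)·R1: [0, 24/5, -18/5, 2/5, 56/5]
R4 ← R4 + (2/5)·R1: [0, 36/5, -27/5, 3/5, -51/5]
R5 ← R5 − (1/5)·R1: [0, 12/5, -9/5, 1/5, 53/5]
R3 ← R3 − (2/5)·R2: [0, 0, 0, 0, 46/5]
R4 ← R4 − (3/5)·R2: [0, 0, 0, 0, -66/5]
R5 ← R5 − (1/5)·R2: [0, 0, 0, 0, 48/5]
R4 ← R4 + (33/23)·R3: [0, 0, 0, 0, 0]
R5 ← R5 − (24/23)·R3: [0, 0, 0, 0, 0]
The echelon form has 3 nonzero rows; the last pivot sits in the augmented column, so rank(B) = 2 but rank([B|b]) = 3.
Since the ranks differ, the system is inconsistent.

no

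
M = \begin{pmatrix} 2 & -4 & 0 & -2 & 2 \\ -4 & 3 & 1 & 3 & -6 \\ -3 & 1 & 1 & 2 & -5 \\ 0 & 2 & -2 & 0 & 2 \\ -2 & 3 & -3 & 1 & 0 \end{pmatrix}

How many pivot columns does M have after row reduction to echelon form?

Row reduce to echelon form.
R2 ← R2 + (2)·R1: [0, -5, 1, -1, -2]
R3 ← R3 + (3/2)·R1: [0, -5, 1, -1, -2]
R5 ← R5 + R1: [0, -1, -3, -1, 2]
R3 ← R3 − R2: [0, 0, 0, 0, 0]
R4 ← R4 + (2/5)·R2: [0, 0, -8/5, -2/5, 6/5]
R5 ← R5 − (1/5)·R2: [0, 0, -16/5, -4/5, 12/5]
Swap R3 ↔ R4
R5 ← R5 − (2)·R3: [0, 0, 0, 0, 0]
Echelon form has 3 nonzero rows, so rank(M) = 3.
Each nonzero row contributes one pivot column: 3 pivot columns.

3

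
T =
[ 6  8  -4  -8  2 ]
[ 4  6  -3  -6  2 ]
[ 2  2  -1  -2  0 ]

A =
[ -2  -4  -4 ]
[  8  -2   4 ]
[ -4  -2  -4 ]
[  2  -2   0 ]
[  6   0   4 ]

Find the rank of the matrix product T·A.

2

First compute TA:
[[ 64, -16,  32],
 [ 52, -10,  28],
 [ 12,  -6,   4]]
Now row reduce the product.
R2 ← R2 − (13/16)·R1: [0, 3, 2]
R3 ← R3 − (3/16)·R1: [0, -3, -2]
R3 ← R3 + R2: [0, 0, 0]
2 nonzero rows, so rank(TA) = 2.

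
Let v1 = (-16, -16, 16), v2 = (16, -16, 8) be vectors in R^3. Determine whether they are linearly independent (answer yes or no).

yes

Form the matrix with these vectors as rows and row reduce.
R2 ← R2 + R1: [0, -32, 24]
2 nonzero rows, so the 2 vectors span a space of dimension 2.
Since 2 = 2, the vectors are linearly independent.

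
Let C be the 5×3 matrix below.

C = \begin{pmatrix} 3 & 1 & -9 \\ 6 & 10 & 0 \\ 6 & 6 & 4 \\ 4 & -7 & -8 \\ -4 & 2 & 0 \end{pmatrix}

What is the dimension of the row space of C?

Row reduce to echelon form.
R2 ← R2 − (2)·R1: [0, 8, 18]
R3 ← R3 − (2)·R1: [0, 4, 22]
R4 ← R4 − (4/3)·R1: [0, -25/3, 4]
R5 ← R5 + (4/3)·R1: [0, 10/3, -12]
R3 ← R3 − (1/2)·R2: [0, 0, 13]
R4 ← R4 + (25/24)·R2: [0, 0, 91/4]
R5 ← R5 − (5/12)·R2: [0, 0, -39/2]
R4 ← R4 − (7/4)·R3: [0, 0, 0]
R5 ← R5 + (3/2)·R3: [0, 0, 0]
Echelon form has 3 nonzero rows, so rank(C) = 3.
The row space has dimension equal to the rank: 3.

3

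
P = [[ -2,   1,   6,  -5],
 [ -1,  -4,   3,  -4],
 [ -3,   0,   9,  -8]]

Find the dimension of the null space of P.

Row reduce to echelon form.
R2 ← R2 − (1/2)·R1: [0, -9/2, 0, -3/2]
R3 ← R3 − (3/2)·R1: [0, -3/2, 0, -1/2]
R3 ← R3 − (1/3)·R2: [0, 0, 0, 0]
2 nonzero rows, so rank(P) = 2.
P has 4 columns; by rank–nullity, nullity = 4 − 2 = 2.

2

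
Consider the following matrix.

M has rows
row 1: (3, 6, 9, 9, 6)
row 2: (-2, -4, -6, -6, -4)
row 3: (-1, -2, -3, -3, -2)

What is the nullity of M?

Row reduce to echelon form.
R2 ← R2 + (2/3)·R1: [0, 0, 0, 0, 0]
R3 ← R3 + (1/3)·R1: [0, 0, 0, 0, 0]
1 nonzero row, so rank(M) = 1.
M has 5 columns; by rank–nullity, nullity = 5 − 1 = 4.

4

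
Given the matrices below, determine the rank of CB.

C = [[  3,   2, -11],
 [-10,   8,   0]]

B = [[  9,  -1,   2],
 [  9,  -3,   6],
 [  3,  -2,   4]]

First compute CB:
[[ 12,  13, -26],
 [-18, -14,  28]]
Now row reduce the product.
R2 ← R2 + (3/2)·R1: [0, 11/2, -11]
2 nonzero rows, so rank(CB) = 2.

2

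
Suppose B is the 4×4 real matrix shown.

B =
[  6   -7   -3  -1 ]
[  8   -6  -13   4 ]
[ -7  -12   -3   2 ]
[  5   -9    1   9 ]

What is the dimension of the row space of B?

Row reduce to echelon form.
R2 ← R2 − (4/3)·R1: [0, 10/3, -9, 16/3]
R3 ← R3 + (7/6)·R1: [0, -121/6, -13/2, 5/6]
R4 ← R4 − (5/6)·R1: [0, -19/6, 7/2, 59/6]
R3 ← R3 + (121/20)·R2: [0, 0, -1219/20, 331/10]
R4 ← R4 + (19/20)·R2: [0, 0, -101/20, 149/10]
R4 ← R4 − (101/1219)·R3: [0, 0, 0, 14820/1219]
Echelon form has 4 nonzero rows, so rank(B) = 4.
The row space has dimension equal to the rank: 4.

4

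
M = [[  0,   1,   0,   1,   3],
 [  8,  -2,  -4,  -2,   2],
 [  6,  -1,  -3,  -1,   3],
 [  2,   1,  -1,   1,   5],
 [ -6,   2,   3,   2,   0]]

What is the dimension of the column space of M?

2

Row reduce to echelon form.
Swap R1 ↔ R2
R3 ← R3 − (3/4)·R1: [0, 1/2, 0, 1/2, 3/2]
R4 ← R4 − (1/4)·R1: [0, 3/2, 0, 3/2, 9/2]
R5 ← R5 + (3/4)·R1: [0, 1/2, 0, 1/2, 3/2]
R3 ← R3 − (1/2)·R2: [0, 0, 0, 0, 0]
R4 ← R4 − (3/2)·R2: [0, 0, 0, 0, 0]
R5 ← R5 − (1/2)·R2: [0, 0, 0, 0, 0]
Echelon form has 2 nonzero rows, so rank(M) = 2.
The column space has dimension equal to the rank: 2.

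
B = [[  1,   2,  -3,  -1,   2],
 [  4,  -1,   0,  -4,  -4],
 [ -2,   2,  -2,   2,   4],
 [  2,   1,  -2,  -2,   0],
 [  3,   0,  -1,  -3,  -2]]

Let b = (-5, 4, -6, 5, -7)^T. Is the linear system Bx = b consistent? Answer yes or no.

no

Row reduce the augmented matrix [B | b].
R2 ← R2 − (4)·R1: [0, -9, 12, 0, -12, 24]
R3 ← R3 + (2)·R1: [0, 6, -8, 0, 8, -16]
R4 ← R4 − (2)·R1: [0, -3, 4, 0, -4, 15]
R5 ← R5 − (3)·R1: [0, -6, 8, 0, -8, 8]
R3 ← R3 + (2/3)·R2: [0, 0, 0, 0, 0, 0]
R4 ← R4 − (1/3)·R2: [0, 0, 0, 0, 0, 7]
R5 ← R5 − (2/3)·R2: [0, 0, 0, 0, 0, -8]
Swap R3 ↔ R4
R5 ← R5 + (8/7)·R3: [0, 0, 0, 0, 0, 0]
The echelon form has 3 nonzero rows; the last pivot sits in the augmented column, so rank(B) = 2 but rank([B|b]) = 3.
Since the ranks differ, the system is inconsistent.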